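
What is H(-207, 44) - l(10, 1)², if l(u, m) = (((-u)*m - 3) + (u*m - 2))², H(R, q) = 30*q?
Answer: 695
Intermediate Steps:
l(u, m) = 25 (l(u, m) = ((-m*u - 3) + (m*u - 2))² = ((-3 - m*u) + (-2 + m*u))² = (-5)² = 25)
H(-207, 44) - l(10, 1)² = 30*44 - 1*25² = 1320 - 1*625 = 1320 - 625 = 695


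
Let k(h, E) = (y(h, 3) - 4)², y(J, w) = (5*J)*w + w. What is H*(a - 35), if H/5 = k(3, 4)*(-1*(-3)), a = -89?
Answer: -3600960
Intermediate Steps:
y(J, w) = w + 5*J*w (y(J, w) = 5*J*w + w = w + 5*J*w)
k(h, E) = (-1 + 15*h)² (k(h, E) = (3*(1 + 5*h) - 4)² = ((3 + 15*h) - 4)² = (-1 + 15*h)²)
H = 29040 (H = 5*((-1 + 15*3)²*(-1*(-3))) = 5*((-1 + 45)²*3) = 5*(44²*3) = 5*(1936*3) = 5*5808 = 29040)
H*(a - 35) = 29040*(-89 - 35) = 29040*(-124) = -3600960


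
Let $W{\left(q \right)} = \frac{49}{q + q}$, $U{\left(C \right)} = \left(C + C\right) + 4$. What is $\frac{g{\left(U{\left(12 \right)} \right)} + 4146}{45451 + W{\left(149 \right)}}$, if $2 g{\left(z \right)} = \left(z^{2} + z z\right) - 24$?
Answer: $\frac{1465564}{13544447} \approx 0.1082$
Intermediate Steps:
$U{\left(C \right)} = 4 + 2 C$ ($U{\left(C \right)} = 2 C + 4 = 4 + 2 C$)
$g{\left(z \right)} = -12 + z^{2}$ ($g{\left(z \right)} = \frac{\left(z^{2} + z z\right) - 24}{2} = \frac{\left(z^{2} + z^{2}\right) - 24}{2} = \frac{2 z^{2} - 24}{2} = \frac{-24 + 2 z^{2}}{2} = -12 + z^{2}$)
$W{\left(q \right)} = \frac{49}{2 q}$
$\frac{g{\left(U{\left(12 \right)} \right)} + 4146}{45451 + W{\left(149 \right)}} = \frac{\left(-12 + \left(4 + 2 \cdot 12\right)^{2}\right) + 4146}{45451 + \frac{49}{2 \cdot 149}} = \frac{\left(-12 + \left(4 + 24\right)^{2}\right) + 4146}{45451 + \frac{49}{2} \cdot \frac{1}{149}} = \frac{\left(-12 + 28^{2}\right) + 4146}{45451 + \frac{49}{298}} = \frac{\left(-12 + 784\right) + 4146}{\frac{13544447}{298}} = \left(772 + 4146\right) \frac{298}{13544447} = 4918 \cdot \frac{298}{13544447} = \frac{1465564}{13544447}$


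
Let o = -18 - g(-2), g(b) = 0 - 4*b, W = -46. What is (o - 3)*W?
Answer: 1334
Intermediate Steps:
g(b) = -4*b
o = -26 (o = -18 - (-4)*(-2) = -18 - 1*8 = -18 - 8 = -26)
(o - 3)*W = (-26 - 3)*(-46) = -29*(-46) = 1334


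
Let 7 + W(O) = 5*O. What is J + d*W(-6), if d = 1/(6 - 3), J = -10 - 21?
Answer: -130/3 ≈ -43.333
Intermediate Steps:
W(O) = -7 + 5*O
J = -31
d = 1/3 ≈ 0.33333
J + d*W(-6) = -31 + (-7 + 5*(-6))/3 = -31 + (-7 - 30)/3 = -31 + (1/3)*(-37) = -31 - 37/3 = -130/3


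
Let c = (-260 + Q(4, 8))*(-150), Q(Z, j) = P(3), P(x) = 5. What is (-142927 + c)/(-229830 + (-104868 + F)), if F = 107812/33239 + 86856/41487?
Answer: 48116052886687/153845542653762 ≈ 0.31276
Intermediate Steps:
Q(Z, j) = 5
F = 2453267676/459662131 (F = 107812*(1/33239) + 86856*(1/41487) = 107812/33239 + 28952/13829 = 2453267676/459662131 ≈ 5.3371)
c = 38250 (c = (-260 + 5)*(-150) = -255*(-150) = 38250)
(-142927 + c)/(-229830 + (-104868 + F)) = (-142927 + 38250)/(-229830 + (-104868 + 2453267676/459662131)) = -104677/(-229830 - 48201395086032/459662131) = -104677/(-153845542653762/459662131) = -104677*(-459662131/153845542653762) = 48116052886687/153845542653762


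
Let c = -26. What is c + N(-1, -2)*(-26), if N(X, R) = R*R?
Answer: -130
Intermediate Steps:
N(X, R) = R**2
c + N(-1, -2)*(-26) = -26 + (-2)**2*(-26) = -26 + 4*(-26) = -26 - 104 = -130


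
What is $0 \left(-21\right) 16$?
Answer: $0$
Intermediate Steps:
$0 \left(-21\right) 16 = 0 \cdot 16 = 0$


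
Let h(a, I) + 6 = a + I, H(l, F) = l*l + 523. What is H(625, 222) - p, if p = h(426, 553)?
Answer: 390175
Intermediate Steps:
H(l, F) = 523 + l² (H(l, F) = l² + 523 = 523 + l²)
h(a, I) = -6 + I + a (h(a, I) = -6 + (a + I) = -6 + (I + a) = -6 + I + a)
p = 973 (p = -6 + 553 + 426 = 973)
H(625, 222) - p = (523 + 625²) - 1*973 = (523 + 390625) - 973 = 391148 - 973 = 390175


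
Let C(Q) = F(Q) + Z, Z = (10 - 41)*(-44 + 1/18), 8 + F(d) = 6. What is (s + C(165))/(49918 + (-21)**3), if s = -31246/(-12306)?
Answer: 50312473/1500975126 ≈ 0.033520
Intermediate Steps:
F(d) = -2 (F(d) = -8 + 6 = -2)
s = 15623/6153 (s = -31246*(-1/12306) = 15623/6153 ≈ 2.5391)
Z = 24521/18 (Z = -31*(-44 + 1/18) = -31*(-791/18) = 24521/18 ≈ 1362.3)
C(Q) = 24485/18 (C(Q) = -2 + 24521/18 = 24485/18)
(s + C(165))/(49918 + (-21)**3) = (15623/6153 + 24485/18)/(49918 + (-21)**3) = 50312473/(36918*(49918 - 9261)) = (50312473/36918)/40657 = (50312473/36918)*(1/40657) = 50312473/1500975126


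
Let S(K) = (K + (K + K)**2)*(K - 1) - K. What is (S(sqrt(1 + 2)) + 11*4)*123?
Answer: 4305 + 1230*sqrt(3) ≈ 6435.4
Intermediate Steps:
S(K) = -K + (-1 + K)*(K + 4*K**2) (S(K) = (K + (2*K)**2)*(-1 + K) - K = (K + 4*K**2)*(-1 + K) - K = (-1 + K)*(K + 4*K**2) - K = -K + (-1 + K)*(K + 4*K**2))
(S(sqrt(1 + 2)) + 11*4)*123 = (sqrt(1 + 2)*(-2 - 3*sqrt(1 + 2) + 4*(sqrt(1 + 2))**2) + 11*4)*123 = (sqrt(3)*(-2 - 3*sqrt(3) + 4*(sqrt(3))**2) + 44)*123 = (sqrt(3)*(-2 - 3*sqrt(3) + 4*3) + 44)*123 = (sqrt(3)*(-2 - 3*sqrt(3) + 12) + 44)*123 = (sqrt(3)*(10 - 3*sqrt(3)) + 44)*123 = (44 + sqrt(3)*(10 - 3*sqrt(3)))*123 = 5412 + 123*sqrt(3)*(10 - 3*sqrt(3))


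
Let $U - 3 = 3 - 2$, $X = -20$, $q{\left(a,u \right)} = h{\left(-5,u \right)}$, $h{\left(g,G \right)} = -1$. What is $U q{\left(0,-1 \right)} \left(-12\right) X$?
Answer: $-960$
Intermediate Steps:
$q{\left(a,u \right)} = -1$
$U = 4$ ($U = 3 + \left(3 - 2\right) = 3 + 1 = 4$)
$U q{\left(0,-1 \right)} \left(-12\right) X = 4 \left(\left(-1\right) \left(-12\right)\right) \left(-20\right) = 4 \cdot 12 \left(-20\right) = 48 \left(-20\right) = -960$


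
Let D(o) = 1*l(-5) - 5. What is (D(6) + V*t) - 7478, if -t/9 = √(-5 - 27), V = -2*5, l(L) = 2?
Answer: -7481 + 360*I*√2 ≈ -7481.0 + 509.12*I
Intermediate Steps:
D(o) = -3 (D(o) = 1*2 - 5 = 2 - 5 = -3)
V = -10
t = -36*I*√2 (t = -9*√(-5 - 27) = -36*I*√2 ≈ -50.912*I)
(D(6) + V*t) - 7478 = (-3 - (-360)*I*√2) - 7478 = (-3 + 360*I*√2) - 7478 = -7481 + 360*I*√2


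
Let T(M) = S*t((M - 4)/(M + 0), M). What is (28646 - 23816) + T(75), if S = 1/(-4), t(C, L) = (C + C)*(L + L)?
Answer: 4759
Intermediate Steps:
t(C, L) = 4*C*L (t(C, L) = (2*C)*(2*L) = 4*C*L)
S = -1/4 (S = 1*(-1/4) = -1/4 ≈ -0.25000)
T(M) = 4 - M (T(M) = -(M - 4)/(M + 0)*M = -(-4 + M)/M*M = -(-16 + 4*M)/4 = 4 - M)
(28646 - 23816) + T(75) = (28646 - 23816) + (4 - 1*75) = 4830 + (4 - 75) = 4830 - 71 = 4759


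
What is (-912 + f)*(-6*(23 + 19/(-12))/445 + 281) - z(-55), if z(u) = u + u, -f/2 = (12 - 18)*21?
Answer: -16479188/89 ≈ -1.8516e+5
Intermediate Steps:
f = 252 (f = -2*(12 - 18)*21 = -(-12)*21 = -2*(-126) = 252)
z(u) = 2*u
(-912 + f)*(-6*(23 + 19/(-12))/445 + 281) - z(-55) = (-912 + 252)*(-6*(23 + 19/(-12))/445 + 281) - 2*(-55) = -660*(-6*(23 + 19*(-1/12))*(1/445) + 281) - 1*(-110) = -660*(-6*(23 - 19/12)*(1/445) + 281) + 110 = -660*(-6*257/12*(1/445) + 281) + 110 = -660*(-257/2*1/445 + 281) + 110 = -660*(-257/890 + 281) + 110 = -660*249833/890 + 110 = -16488978/89 + 110 = -16479188/89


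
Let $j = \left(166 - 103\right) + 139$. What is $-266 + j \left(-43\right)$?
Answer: $-8952$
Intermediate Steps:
$j = 202$ ($j = 63 + 139 = 202$)
$-266 + j \left(-43\right) = -266 + 202 \left(-43\right) = -266 - 8686 = -8952$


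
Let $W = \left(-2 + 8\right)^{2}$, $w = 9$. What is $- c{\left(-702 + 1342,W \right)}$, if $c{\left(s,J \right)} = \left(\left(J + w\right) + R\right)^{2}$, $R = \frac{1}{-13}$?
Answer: $- \frac{341056}{169} \approx -2018.1$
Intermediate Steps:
$W = 36$ ($W = 6^{2} = 36$)
$R = - \frac{1}{13} \approx -0.076923$
$c{\left(s,J \right)} = \left(\frac{116}{13} + J\right)^{2}$ ($c{\left(s,J \right)} = \left(\left(J + 9\right) - \frac{1}{13}\right)^{2} = \left(\left(9 + J\right) - \frac{1}{13}\right)^{2} = \left(\frac{116}{13} + J\right)^{2}$)
$- c{\left(-702 + 1342,W \right)} = - \frac{\left(116 + 13 \cdot 36\right)^{2}}{169} = - \frac{\left(116 + 468\right)^{2}}{169} = - \frac{584^{2}}{169} = - \frac{341056}{169}$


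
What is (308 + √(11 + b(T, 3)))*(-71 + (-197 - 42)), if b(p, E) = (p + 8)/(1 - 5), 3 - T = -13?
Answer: -95480 - 310*√5 ≈ -96173.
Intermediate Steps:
T = 16 (T = 3 - 1*(-13) = 3 + 13 = 16)
b(p, E) = -2 - p/4 (b(p, E) = (8 + p)/(-4) = (8 + p)*(-¼) = -2 - p/4)
(308 + √(11 + b(T, 3)))*(-71 + (-197 - 42)) = (308 + √(11 + (-2 - ¼*16)))*(-71 + (-197 - 42)) = (308 + √(11 + (-2 - 4)))*(-71 - 239) = (308 + √(11 - 6))*(-310) = (308 + √5)*(-310) = -95480 - 310*√5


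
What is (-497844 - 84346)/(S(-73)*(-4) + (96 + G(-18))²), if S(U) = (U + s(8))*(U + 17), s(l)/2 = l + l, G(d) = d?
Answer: 58219/310 ≈ 187.80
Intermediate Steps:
s(l) = 4*l (s(l) = 2*(l + l) = 2*(2*l) = 4*l)
S(U) = (17 + U)*(32 + U) (S(U) = (U + 4*8)*(U + 17) = (U + 32)*(17 + U) = (32 + U)*(17 + U) = (17 + U)*(32 + U))
(-497844 - 84346)/(S(-73)*(-4) + (96 + G(-18))²) = (-497844 - 84346)/((544 + (-73)² + 49*(-73))*(-4) + (96 - 18)²) = -582190/((544 + 5329 - 3577)*(-4) + 78²) = -582190/(2296*(-4) + 6084) = -582190/(-9184 + 6084) = -582190/(-3100) = -582190*(-1/3100) = 58219/310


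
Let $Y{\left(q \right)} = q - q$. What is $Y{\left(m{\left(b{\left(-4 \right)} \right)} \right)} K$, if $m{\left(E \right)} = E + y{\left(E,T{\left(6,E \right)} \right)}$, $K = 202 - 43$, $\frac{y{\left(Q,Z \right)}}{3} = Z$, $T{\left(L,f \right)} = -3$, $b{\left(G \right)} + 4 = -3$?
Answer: $0$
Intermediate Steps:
$b{\left(G \right)} = -7$ ($b{\left(G \right)} = -4 - 3 = -7$)
$y{\left(Q,Z \right)} = 3 Z$
$K = 159$
$m{\left(E \right)} = -9 + E$ ($m{\left(E \right)} = E + 3 \left(-3\right) = E - 9 = -9 + E$)
$Y{\left(q \right)} = 0$
$Y{\left(m{\left(b{\left(-4 \right)} \right)} \right)} K = 0 \cdot 159 = 0$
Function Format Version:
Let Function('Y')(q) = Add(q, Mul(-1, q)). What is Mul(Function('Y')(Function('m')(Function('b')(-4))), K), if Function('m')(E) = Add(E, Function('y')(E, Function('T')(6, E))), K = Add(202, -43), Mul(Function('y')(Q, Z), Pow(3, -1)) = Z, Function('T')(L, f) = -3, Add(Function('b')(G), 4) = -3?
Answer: 0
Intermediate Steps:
Function('b')(G) = -7 (Function('b')(G) = Add(-4, -3) = -7)
Function('y')(Q, Z) = Mul(3, Z)
K = 159
Function('m')(E) = Add(-9, E) (Function('m')(E) = Add(E, Mul(3, -3)) = Add(E, -9) = Add(-9, E))
Function('Y')(q) = 0
Mul(Function('Y')(Function('m')(Function('b')(-4))), K) = Mul(0, 159) = 0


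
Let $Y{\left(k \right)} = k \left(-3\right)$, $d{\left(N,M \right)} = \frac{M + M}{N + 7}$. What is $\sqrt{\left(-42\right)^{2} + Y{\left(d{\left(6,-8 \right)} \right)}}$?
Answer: $\frac{2 \sqrt{74685}}{13} \approx 42.044$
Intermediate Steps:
$d{\left(N,M \right)} = \frac{2 M}{7 + N}$
$Y{\left(k \right)} = - 3 k$
$\sqrt{\left(-42\right)^{2} + Y{\left(d{\left(6,-8 \right)} \right)}} = \sqrt{\left(-42\right)^{2} - 3 \cdot 2 \left(-8\right) \frac{1}{7 + 6}} = \sqrt{1764 - 3 \cdot 2 \left(-8\right) \frac{1}{13}} = \sqrt{1764 - - \frac{48}{13}} = \sqrt{1764 + \frac{48}{13}} = \sqrt{\frac{22980}{13}} = \frac{2 \sqrt{74685}}{13}$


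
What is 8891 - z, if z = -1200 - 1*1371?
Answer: 11462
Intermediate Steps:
z = -2571 (z = -1200 - 1371 = -2571)
8891 - z = 8891 - 1*(-2571) = 8891 + 2571 = 11462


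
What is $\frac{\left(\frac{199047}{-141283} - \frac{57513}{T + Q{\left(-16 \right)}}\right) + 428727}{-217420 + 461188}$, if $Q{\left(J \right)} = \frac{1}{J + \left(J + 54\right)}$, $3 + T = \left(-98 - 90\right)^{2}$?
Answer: $\frac{1962268802441506}{1115725692636793} \approx 1.7587$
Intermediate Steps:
$T = 35341$ ($T = -3 + \left(-98 - 90\right)^{2} = -3 + \left(-188\right)^{2} = -3 + 35344 = 35341$)
$Q{\left(J \right)} = \frac{1}{54 + 2 J}$ ($Q{\left(J \right)} = \frac{1}{J + \left(54 + J\right)} = \frac{1}{54 + 2 J}$)
$\frac{\left(\frac{199047}{-141283} - \frac{57513}{T + Q{\left(-16 \right)}}\right) + 428727}{-217420 + 461188} = \frac{\left(\frac{199047}{-141283} - \frac{57513}{35341 + \frac{1}{2 \left(27 - 16\right)}}\right) + 428727}{-217420 + 461188} = \frac{\left(199047 \left(- \frac{1}{141283}\right) - \frac{57513}{35341 + \frac{1}{2 \cdot 11}}\right) + 428727}{243768} = \left(\left(- \frac{199047}{141283} - \frac{57513}{35341 + \frac{1}{2} \cdot \frac{1}{11}}\right) + 428727\right) \frac{1}{243768} = \left(\left(- \frac{199047}{141283} - \frac{57513}{35341 + \frac{1}{22}}\right) + 428727\right) \frac{1}{243768} = \left(\left(- \frac{199047}{141283} - \frac{57513}{\frac{777503}{22}}\right) + 428727\right) \frac{1}{243768} = \left(\left(- \frac{199047}{141283} - \frac{1265286}{777503}\right) + 428727\right) \frac{1}{243768} = \left(- \frac{333523041579}{109847956349} + 428727\right) \frac{1}{243768} = \frac{47094451258596144}{109847956349} \cdot \frac{1}{243768} = \frac{1962268802441506}{1115725692636793}$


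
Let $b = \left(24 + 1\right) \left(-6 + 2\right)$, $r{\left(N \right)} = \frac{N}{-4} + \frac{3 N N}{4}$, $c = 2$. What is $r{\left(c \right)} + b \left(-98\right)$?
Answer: $\frac{19605}{2} \approx 9802.5$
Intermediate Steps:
$r{\left(N \right)} = - \frac{N}{4} + \frac{3 N^{2}}{4}$ ($r{\left(N \right)} = N \left(- \frac{1}{4}\right) + 3 N^{2} \cdot \frac{1}{4} = - \frac{N}{4} + \frac{3 N^{2}}{4}$)
$b = -100$ ($b = 25 \left(-4\right) = -100$)
$r{\left(c \right)} + b \left(-98\right) = \frac{1}{4} \cdot 2 \left(-1 + 3 \cdot 2\right) - -9800 = \frac{1}{4} \cdot 2 \left(-1 + 6\right) + 9800 = \frac{1}{4} \cdot 2 \cdot 5 + 9800 = \frac{5}{2} + 9800 = \frac{19605}{2}$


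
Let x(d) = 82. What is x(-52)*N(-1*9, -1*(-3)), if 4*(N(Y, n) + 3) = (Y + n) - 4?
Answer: -451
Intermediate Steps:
N(Y, n) = -4 + Y/4 + n/4 (N(Y, n) = -3 + ((Y + n) - 4)/4 = -3 + (-4 + Y + n)/4 = -3 + (-1 + Y/4 + n/4) = -4 + Y/4 + n/4)
x(-52)*N(-1*9, -1*(-3)) = 82*(-4 + (-1*9)/4 + (-1*(-3))/4) = 82*(-4 + (¼)*(-9) + (¼)*3) = 82*(-4 - 9/4 + ¾) = 82*(-11/2) = -451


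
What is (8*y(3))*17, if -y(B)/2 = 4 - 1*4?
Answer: 0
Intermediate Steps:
y(B) = 0 (y(B) = -2*(4 - 1*4) = -2*(4 - 4) = -2*0 = 0)
(8*y(3))*17 = (8*0)*17 = 0*17 = 0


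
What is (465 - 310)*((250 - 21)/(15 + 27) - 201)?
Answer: -1273015/42 ≈ -30310.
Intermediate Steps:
(465 - 310)*((250 - 21)/(15 + 27) - 201) = 155*(229/42 - 201) = 155*(-8213/42) = -1273015/42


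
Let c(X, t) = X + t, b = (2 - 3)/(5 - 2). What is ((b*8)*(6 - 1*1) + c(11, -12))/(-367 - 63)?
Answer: 1/30 ≈ 0.033333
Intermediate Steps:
b = -⅓ (b = -1/3 = -1*⅓ = -⅓ ≈ -0.33333)
((b*8)*(6 - 1*1) + c(11, -12))/(-367 - 63) = ((-⅓*8)*(6 - 1*1) + (11 - 12))/(-367 - 63) = (-8*(6 - 1)/3 - 1)/(-430) = (-8/3*5 - 1)*(-1/430) = (-40/3 - 1)*(-1/430) = -43/3*(-1/430) = 1/30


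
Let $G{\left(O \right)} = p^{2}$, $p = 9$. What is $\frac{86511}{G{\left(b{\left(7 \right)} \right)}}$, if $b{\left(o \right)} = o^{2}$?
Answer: $\frac{28837}{27} \approx 1068.0$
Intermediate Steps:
$G{\left(O \right)} = 81$ ($G{\left(O \right)} = 9^{2} = 81$)
$\frac{86511}{G{\left(b{\left(7 \right)} \right)}} = \frac{86511}{81} = 86511 \cdot \frac{1}{81} = \frac{28837}{27}$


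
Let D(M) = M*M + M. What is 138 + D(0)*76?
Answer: 138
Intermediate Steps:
D(M) = M + M² (D(M) = M² + M = M + M²)
138 + D(0)*76 = 138 + (0*(1 + 0))*76 = 138 + (0*1)*76 = 138 + 0*76 = 138 + 0 = 138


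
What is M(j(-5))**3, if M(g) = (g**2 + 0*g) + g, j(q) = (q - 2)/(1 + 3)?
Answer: 9261/4096 ≈ 2.2610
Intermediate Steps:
j(q) = -1/2 + q/4 (j(q) = (-2 + q)/4 = (-2 + q)*(1/4) = -1/2 + q/4)
M(g) = g + g**2 (M(g) = (g**2 + 0) + g = g**2 + g = g + g**2)
M(j(-5))**3 = ((-1/2 + (1/4)*(-5))*(1 + (-1/2 + (1/4)*(-5))))**3 = ((-1/2 - 5/4)*(1 + (-1/2 - 5/4)))**3 = (-7*(1 - 7/4)/4)**3 = (-7/4*(-3/4))**3 = (21/16)**3 = 9261/4096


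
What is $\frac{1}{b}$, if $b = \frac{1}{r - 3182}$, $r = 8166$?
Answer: $4984$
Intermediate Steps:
$b = \frac{1}{4984}$ ($b = \frac{1}{8166 - 3182} = \frac{1}{4984} \approx 0.00020064$)
$\frac{1}{b} = \frac{1}{\frac{1}{4984}} = 4984$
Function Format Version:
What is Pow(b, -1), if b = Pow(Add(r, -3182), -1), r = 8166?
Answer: 4984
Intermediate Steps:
b = Rational(1, 4984) (b = Pow(Add(8166, -3182), -1) = Pow(4984, -1) = Rational(1, 4984) ≈ 0.00020064)
Pow(b, -1) = Pow(Rational(1, 4984), -1) = 4984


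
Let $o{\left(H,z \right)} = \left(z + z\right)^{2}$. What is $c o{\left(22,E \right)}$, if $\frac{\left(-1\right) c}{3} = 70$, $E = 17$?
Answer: $-242760$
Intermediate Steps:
$o{\left(H,z \right)} = 4 z^{2}$ ($o{\left(H,z \right)} = \left(2 z\right)^{2} = 4 z^{2}$)
$c = -210$ ($c = \left(-3\right) 70 = -210$)
$c o{\left(22,E \right)} = - 210 \cdot 4 \cdot 17^{2} = - 210 \cdot 4 \cdot 289 = \left(-210\right) 1156 = -242760$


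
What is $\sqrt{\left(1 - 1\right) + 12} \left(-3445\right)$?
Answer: $- 6890 \sqrt{3} \approx -11934.0$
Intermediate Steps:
$\sqrt{\left(1 - 1\right) + 12} \left(-3445\right) = \sqrt{0 + 12} \left(-3445\right) = \sqrt{12} \left(-3445\right) = 2 \sqrt{3} \left(-3445\right) = - 6890 \sqrt{3}$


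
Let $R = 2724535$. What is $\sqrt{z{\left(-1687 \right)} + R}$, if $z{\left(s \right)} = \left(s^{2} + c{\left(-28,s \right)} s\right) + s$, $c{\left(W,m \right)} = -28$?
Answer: $\sqrt{5616053} \approx 2369.8$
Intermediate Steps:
$z{\left(s \right)} = s^{2} - 27 s$ ($z{\left(s \right)} = \left(s^{2} - 28 s\right) + s = s^{2} - 27 s$)
$\sqrt{z{\left(-1687 \right)} + R} = \sqrt{- 1687 \left(-27 - 1687\right) + 2724535} = \sqrt{\left(-1687\right) \left(-1714\right) + 2724535} = \sqrt{2891518 + 2724535} = \sqrt{5616053}$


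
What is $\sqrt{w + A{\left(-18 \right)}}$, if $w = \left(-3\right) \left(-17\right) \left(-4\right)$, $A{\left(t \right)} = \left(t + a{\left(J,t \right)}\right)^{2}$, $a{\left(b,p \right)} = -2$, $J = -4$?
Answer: $14$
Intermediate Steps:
$A{\left(t \right)} = \left(-2 + t\right)^{2}$ ($A{\left(t \right)} = \left(t - 2\right)^{2} = \left(-2 + t\right)^{2}$)
$w = -204$ ($w = 51 \left(-4\right) = -204$)
$\sqrt{w + A{\left(-18 \right)}} = \sqrt{-204 + \left(-2 - 18\right)^{2}} = \sqrt{-204 + \left(-20\right)^{2}} = \sqrt{-204 + 400} = \sqrt{196} = 14$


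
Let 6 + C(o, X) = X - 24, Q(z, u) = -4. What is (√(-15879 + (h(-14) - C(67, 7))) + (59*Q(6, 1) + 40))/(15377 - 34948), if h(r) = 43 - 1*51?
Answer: 196/19571 - 2*I*√3966/19571 ≈ 0.010015 - 0.0064357*I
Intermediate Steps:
C(o, X) = -30 + X (C(o, X) = -6 + (X - 24) = -6 + (-24 + X) = -30 + X)
h(r) = -8 (h(r) = 43 - 51 = -8)
(√(-15879 + (h(-14) - C(67, 7))) + (59*Q(6, 1) + 40))/(15377 - 34948) = (√(-15879 + (-8 - (-30 + 7))) + (59*(-4) + 40))/(15377 - 34948) = (√(-15879 + (-8 - 1*(-23))) + (-236 + 40))/(-19571) = (√(-15879 + (-8 + 23)) - 196)*(-1/19571) = (√(-15879 + 15) - 196)*(-1/19571) = (√(-15864) - 196)*(-1/19571) = (2*I*√3966 - 196)*(-1/19571) = (-196 + 2*I*√3966)*(-1/19571) = 196/19571 - 2*I*√3966/19571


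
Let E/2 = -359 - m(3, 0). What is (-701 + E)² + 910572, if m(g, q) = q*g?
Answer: 2924133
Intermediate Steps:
m(g, q) = g*q
E = -718 (E = 2*(-359 - 3*0) = 2*(-359 - 1*0) = 2*(-359 + 0) = 2*(-359) = -718)
(-701 + E)² + 910572 = (-701 - 718)² + 910572 = (-1419)² + 910572 = 2013561 + 910572 = 2924133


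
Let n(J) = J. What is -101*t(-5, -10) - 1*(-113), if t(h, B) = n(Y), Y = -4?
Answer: 517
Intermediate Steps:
t(h, B) = -4
-101*t(-5, -10) - 1*(-113) = -101*(-4) - 1*(-113) = 404 + 113 = 517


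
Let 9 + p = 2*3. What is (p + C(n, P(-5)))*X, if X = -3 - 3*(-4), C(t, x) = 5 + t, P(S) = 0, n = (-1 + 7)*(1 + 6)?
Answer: 396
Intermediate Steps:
n = 42 (n = 6*7 = 42)
p = -3 (p = -9 + 2*3 = -9 + 6 = -3)
X = 9 (X = -3 + 12 = 9)
(p + C(n, P(-5)))*X = (-3 + (5 + 42))*9 = (-3 + 47)*9 = 44*9 = 396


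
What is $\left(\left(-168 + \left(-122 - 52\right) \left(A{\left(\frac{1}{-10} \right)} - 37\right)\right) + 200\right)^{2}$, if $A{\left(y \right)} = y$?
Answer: $\frac{1052158969}{25} \approx 4.2086 \cdot 10^{7}$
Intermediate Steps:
$\left(\left(-168 + \left(-122 - 52\right) \left(A{\left(\frac{1}{-10} \right)} - 37\right)\right) + 200\right)^{2} = \left(\left(-168 + \left(-122 - 52\right) \left(\frac{1}{-10} - 37\right)\right) + 200\right)^{2} = \left(\left(-168 - 174 \left(- \frac{1}{10} - 37\right)\right) + 200\right)^{2} = \left(\left(-168 - - \frac{32277}{5}\right) + 200\right)^{2} = \left(\left(-168 + \frac{32277}{5}\right) + 200\right)^{2} = \left(\frac{31437}{5} + 200\right)^{2} = \left(\frac{32437}{5}\right)^{2} = \frac{1052158969}{25}$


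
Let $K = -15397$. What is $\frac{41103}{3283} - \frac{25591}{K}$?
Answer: $\frac{716878144}{50548351} \approx 14.182$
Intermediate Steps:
$\frac{41103}{3283} - \frac{25591}{K} = \frac{41103}{3283} - \frac{25591}{-15397} = 41103 \cdot \frac{1}{3283} - - \frac{25591}{15397} = \frac{41103}{3283} + \frac{25591}{15397} = \frac{716878144}{50548351}$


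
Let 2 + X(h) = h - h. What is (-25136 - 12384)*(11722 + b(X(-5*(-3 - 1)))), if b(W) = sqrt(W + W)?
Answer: -439809440 - 75040*I ≈ -4.3981e+8 - 75040.0*I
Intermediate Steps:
X(h) = -2 (X(h) = -2 + (h - h) = -2 + 0 = -2)
b(W) = sqrt(2)*sqrt(W) (b(W) = sqrt(2*W) = sqrt(2)*sqrt(W))
(-25136 - 12384)*(11722 + b(X(-5*(-3 - 1)))) = (-25136 - 12384)*(11722 + sqrt(2)*sqrt(-2)) = -37520*(11722 + sqrt(2)*(I*sqrt(2))) = -37520*(11722 + 2*I) = -439809440 - 75040*I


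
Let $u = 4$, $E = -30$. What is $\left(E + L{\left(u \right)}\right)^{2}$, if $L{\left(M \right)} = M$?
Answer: $676$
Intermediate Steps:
$\left(E + L{\left(u \right)}\right)^{2} = \left(-30 + 4\right)^{2} = \left(-26\right)^{2} = 676$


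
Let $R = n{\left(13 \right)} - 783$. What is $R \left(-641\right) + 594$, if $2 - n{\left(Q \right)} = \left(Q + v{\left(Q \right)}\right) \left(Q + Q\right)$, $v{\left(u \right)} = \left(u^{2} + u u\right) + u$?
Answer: $6567639$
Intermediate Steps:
$v{\left(u \right)} = u + 2 u^{2}$ ($v{\left(u \right)} = \left(u^{2} + u^{2}\right) + u = 2 u^{2} + u = u + 2 u^{2}$)
$n{\left(Q \right)} = 2 - 2 Q \left(Q + Q \left(1 + 2 Q\right)\right)$ ($n{\left(Q \right)} = 2 - \left(Q + Q \left(1 + 2 Q\right)\right) \left(Q + Q\right) = 2 - \left(Q + Q \left(1 + 2 Q\right)\right) 2 Q = 2 - 2 Q \left(Q + Q \left(1 + 2 Q\right)\right)$)
$R = -10245$ ($R = \left(2 - 4 \cdot 13^{2} - 4 \cdot 13^{3}\right) - 783 = \left(2 - 676 - 8788\right) - 783 = -9462 - 783 = -10245$)
$R \left(-641\right) + 594 = \left(-10245\right) \left(-641\right) + 594 = 6567045 + 594 = 6567639$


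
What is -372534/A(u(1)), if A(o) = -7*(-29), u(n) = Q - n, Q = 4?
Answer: -12846/7 ≈ -1835.1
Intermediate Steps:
u(n) = 4 - n
A(o) = 203
-372534/A(u(1)) = -372534/203 = -372534*1/203 = -12846/7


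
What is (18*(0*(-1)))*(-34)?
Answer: 0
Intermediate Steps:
(18*(0*(-1)))*(-34) = (18*0)*(-34) = 0*(-34) = 0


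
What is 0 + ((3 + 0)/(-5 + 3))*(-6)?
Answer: 9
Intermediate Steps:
0 + ((3 + 0)/(-5 + 3))*(-6) = 0 + (3/(-2))*(-6) = 0 + (3*(-½))*(-6) = 0 - 3/2*(-6) = 0 + 9 = 9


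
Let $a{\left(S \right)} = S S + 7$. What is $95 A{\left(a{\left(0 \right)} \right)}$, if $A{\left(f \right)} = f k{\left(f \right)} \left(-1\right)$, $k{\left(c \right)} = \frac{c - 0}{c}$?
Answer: $-665$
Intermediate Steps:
$k{\left(c \right)} = 1$ ($k{\left(c \right)} = \frac{c + 0}{c} = \frac{c}{c} = 1$)
$a{\left(S \right)} = 7 + S^{2}$ ($a{\left(S \right)} = S^{2} + 7 = 7 + S^{2}$)
$A{\left(f \right)} = - f$ ($A{\left(f \right)} = f 1 \left(-1\right) = f \left(-1\right) = - f$)
$95 A{\left(a{\left(0 \right)} \right)} = 95 \left(- (7 + 0^{2})\right) = 95 \left(- (7 + 0)\right) = 95 \left(\left(-1\right) 7\right) = 95 \left(-7\right) = -665$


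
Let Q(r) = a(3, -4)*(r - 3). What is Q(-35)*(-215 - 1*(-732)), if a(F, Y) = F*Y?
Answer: 235752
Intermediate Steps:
Q(r) = 36 - 12*r (Q(r) = (3*(-4))*(r - 3) = -12*(-3 + r) = 36 - 12*r)
Q(-35)*(-215 - 1*(-732)) = (36 - 12*(-35))*(-215 - 1*(-732)) = (36 + 420)*(-215 + 732) = 456*517 = 235752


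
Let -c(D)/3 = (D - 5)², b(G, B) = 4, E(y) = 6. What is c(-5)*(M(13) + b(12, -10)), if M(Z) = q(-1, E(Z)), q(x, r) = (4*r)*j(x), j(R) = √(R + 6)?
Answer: -1200 - 7200*√5 ≈ -17300.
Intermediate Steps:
j(R) = √(6 + R)
q(x, r) = 4*r*√(6 + x) (q(x, r) = (4*r)*√(6 + x) = 4*r*√(6 + x))
M(Z) = 24*√5 (M(Z) = 4*6*√(6 - 1) = 4*6*√5 = 24*√5)
c(D) = -3*(-5 + D)² (c(D) = -3*(D - 5)² = -3*(-5 + D)²)
c(-5)*(M(13) + b(12, -10)) = (-3*(-5 - 5)²)*(24*√5 + 4) = (-3*(-10)²)*(4 + 24*√5) = (-3*100)*(4 + 24*√5) = -300*(4 + 24*√5) = -1200 - 7200*√5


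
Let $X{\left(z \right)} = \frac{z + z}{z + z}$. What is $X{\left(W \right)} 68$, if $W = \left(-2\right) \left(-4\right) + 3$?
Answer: $68$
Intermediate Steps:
$W = 11$ ($W = 8 + 3 = 11$)
$X{\left(z \right)} = 1$ ($X{\left(z \right)} = \frac{2 z}{2 z} = 2 z \frac{1}{2 z} = 1$)
$X{\left(W \right)} 68 = 1 \cdot 68 = 68$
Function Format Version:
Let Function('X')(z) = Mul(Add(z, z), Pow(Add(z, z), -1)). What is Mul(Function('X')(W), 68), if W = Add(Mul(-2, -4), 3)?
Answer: 68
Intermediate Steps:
W = 11 (W = Add(8, 3) = 11)
Function('X')(z) = 1 (Function('X')(z) = Mul(Mul(2, z), Pow(Mul(2, z), -1)) = Mul(Mul(2, z), Mul(Rational(1, 2), Pow(z, -1))) = 1)
Mul(Function('X')(W), 68) = Mul(1, 68) = 68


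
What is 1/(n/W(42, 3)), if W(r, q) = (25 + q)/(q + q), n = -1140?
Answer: -7/1710 ≈ -0.0040936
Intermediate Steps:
W(r, q) = (25 + q)/(2*q) (W(r, q) = (25 + q)/((2*q)) = (25 + q)*(1/(2*q)) = (25 + q)/(2*q))
1/(n/W(42, 3)) = 1/(-1140*6/(25 + 3)) = 1/(-1140/((1/2)*(1/3)*28)) = 1/(-1140/14/3) = 1/(-1140*3/14) = 1/(-1710/7) = -7/1710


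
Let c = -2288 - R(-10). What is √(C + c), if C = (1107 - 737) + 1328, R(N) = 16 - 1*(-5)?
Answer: I*√611 ≈ 24.718*I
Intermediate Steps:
R(N) = 21 (R(N) = 16 + 5 = 21)
C = 1698 (C = 370 + 1328 = 1698)
c = -2309 (c = -2288 - 1*21 = -2288 - 21 = -2309)
√(C + c) = √(1698 - 2309) = √(-611) = I*√611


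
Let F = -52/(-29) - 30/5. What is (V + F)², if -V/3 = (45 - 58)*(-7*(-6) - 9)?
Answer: 1383914401/841 ≈ 1.6456e+6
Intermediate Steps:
F = -122/29 (F = -52*(-1/29) - 30*⅕ = 52/29 - 6 = -122/29 ≈ -4.2069)
V = 1287 (V = -3*(45 - 58)*(-7*(-6) - 9) = -(-39)*(42 - 9) = -(-39)*33 = -3*(-429) = 1287)
(V + F)² = (1287 - 122/29)² = (37201/29)² = 1383914401/841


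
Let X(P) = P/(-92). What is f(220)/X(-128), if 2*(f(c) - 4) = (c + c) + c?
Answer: 3841/16 ≈ 240.06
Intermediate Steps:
X(P) = -P/92 (X(P) = P*(-1/92) = -P/92)
f(c) = 4 + 3*c/2 (f(c) = 4 + ((c + c) + c)/2 = 4 + (2*c + c)/2 = 4 + (3*c)/2 = 4 + 3*c/2)
f(220)/X(-128) = (4 + (3/2)*220)/((-1/92*(-128))) = (4 + 330)/(32/23) = 334*(23/32) = 3841/16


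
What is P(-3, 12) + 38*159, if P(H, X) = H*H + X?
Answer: 6063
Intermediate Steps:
P(H, X) = X + H² (P(H, X) = H² + X = X + H²)
P(-3, 12) + 38*159 = (12 + (-3)²) + 38*159 = (12 + 9) + 6042 = 21 + 6042 = 6063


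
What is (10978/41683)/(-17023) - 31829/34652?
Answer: -22585274677417/24588009556268 ≈ -0.91855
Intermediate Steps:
(10978/41683)/(-17023) - 31829/34652 = (10978*(1/41683))*(-1/17023) - 31829*1/34652 = (10978/41683)*(-1/17023) - 31829/34652 = -10978/709569709 - 31829/34652 = -22585274677417/24588009556268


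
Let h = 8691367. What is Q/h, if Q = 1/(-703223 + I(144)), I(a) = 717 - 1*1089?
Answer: -1/6115202364365 ≈ -1.6353e-13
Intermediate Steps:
I(a) = -372 (I(a) = 717 - 1089 = -372)
Q = -1/703595 (Q = 1/(-703223 - 372) = 1/(-703595) = -1/703595 ≈ -1.4213e-6)
Q/h = -1/703595/8691367 = -1/703595*1/8691367 = -1/6115202364365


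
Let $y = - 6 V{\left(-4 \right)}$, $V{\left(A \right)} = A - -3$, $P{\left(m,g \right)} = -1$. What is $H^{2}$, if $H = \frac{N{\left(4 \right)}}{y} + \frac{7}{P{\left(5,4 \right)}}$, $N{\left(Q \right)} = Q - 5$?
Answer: $\frac{1849}{36} \approx 51.361$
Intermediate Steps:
$V{\left(A \right)} = 3 + A$ ($V{\left(A \right)} = A + 3 = 3 + A$)
$y = 6$ ($y = - 6 \left(3 - 4\right) = \left(-6\right) \left(-1\right) = 6$)
$N{\left(Q \right)} = -5 + Q$
$H = - \frac{43}{6}$ ($H = \frac{-5 + 4}{6} + \frac{7}{-1} = \left(-1\right) \frac{1}{6} + 7 \left(-1\right) = - \frac{1}{6} - 7 = - \frac{43}{6} \approx -7.1667$)
$H^{2} = \left(- \frac{43}{6}\right)^{2} = \frac{1849}{36}$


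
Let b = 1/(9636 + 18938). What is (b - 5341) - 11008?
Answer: -467156325/28574 ≈ -16349.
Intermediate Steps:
b = 1/28574 ≈ 3.4997e-5
(b - 5341) - 11008 = (1/28574 - 5341) - 11008 = -152613733/28574 - 11008 = -467156325/28574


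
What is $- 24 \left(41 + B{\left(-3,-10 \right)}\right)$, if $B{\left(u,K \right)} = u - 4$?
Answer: $-816$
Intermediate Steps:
$B{\left(u,K \right)} = -4 + u$
$- 24 \left(41 + B{\left(-3,-10 \right)}\right) = - 24 \left(41 - 7\right) = \left(-24\right) 34 = -816$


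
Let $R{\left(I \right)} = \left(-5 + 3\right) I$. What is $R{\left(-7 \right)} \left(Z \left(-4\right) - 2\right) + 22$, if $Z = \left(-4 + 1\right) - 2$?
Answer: $274$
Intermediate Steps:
$Z = -5$ ($Z = -3 - 2 = -5$)
$R{\left(I \right)} = - 2 I$
$R{\left(-7 \right)} \left(Z \left(-4\right) - 2\right) + 22 = \left(-2\right) \left(-7\right) \left(\left(-5\right) \left(-4\right) - 2\right) + 22 = 14 \left(20 - 2\right) + 22 = 14 \cdot 18 + 22 = 252 + 22 = 274$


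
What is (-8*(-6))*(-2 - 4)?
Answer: -288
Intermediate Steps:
(-8*(-6))*(-2 - 4) = 48*(-6) = -288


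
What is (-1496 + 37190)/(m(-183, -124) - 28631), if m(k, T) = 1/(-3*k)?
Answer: -9798003/7859209 ≈ -1.2467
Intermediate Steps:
m(k, T) = -1/(3*k)
(-1496 + 37190)/(m(-183, -124) - 28631) = (-1496 + 37190)/(-⅓/(-183) - 28631) = 35694/(-⅓*(-1/183) - 28631) = 35694/(1/549 - 28631) = 35694/(-15718418/549) = 35694*(-549/15718418) = -9798003/7859209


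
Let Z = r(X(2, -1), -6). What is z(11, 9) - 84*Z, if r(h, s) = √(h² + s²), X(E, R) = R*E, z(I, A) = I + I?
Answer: 22 - 168*√10 ≈ -509.26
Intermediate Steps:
z(I, A) = 2*I
X(E, R) = E*R
Z = 2*√10 (Z = √((2*(-1))² + (-6)²) = √((-2)² + 36) = √(4 + 36) = √40 = 2*√10 ≈ 6.3246)
z(11, 9) - 84*Z = 2*11 - 168*√10 = 22 - 168*√10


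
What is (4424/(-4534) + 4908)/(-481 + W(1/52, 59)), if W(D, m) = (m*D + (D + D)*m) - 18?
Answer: -578459648/58422857 ≈ -9.9013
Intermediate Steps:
W(D, m) = -18 + 3*D*m (W(D, m) = (D*m + (2*D)*m) - 18 = (D*m + 2*D*m) - 18 = 3*D*m - 18 = -18 + 3*D*m)
(4424/(-4534) + 4908)/(-481 + W(1/52, 59)) = (4424/(-4534) + 4908)/(-481 + (-18 + 3*59/52)) = (4424*(-1/4534) + 4908)/(-481 + (-18 + 3*(1/52)*59)) = (-2212/2267 + 4908)/(-481 + (-18 + 177/52)) = 11124224/(2267*(-481 - 759/52)) = 11124224/(2267*(-25771/52)) = (11124224/2267)*(-52/25771) = -578459648/58422857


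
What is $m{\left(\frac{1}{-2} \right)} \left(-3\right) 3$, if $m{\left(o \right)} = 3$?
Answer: $-27$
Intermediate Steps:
$m{\left(\frac{1}{-2} \right)} \left(-3\right) 3 = 3 \left(-3\right) 3 = \left(-9\right) 3 = -27$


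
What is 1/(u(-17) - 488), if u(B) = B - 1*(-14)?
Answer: -1/491 ≈ -0.0020367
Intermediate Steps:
u(B) = 14 + B (u(B) = B + 14 = 14 + B)
1/(u(-17) - 488) = 1/((14 - 17) - 488) = 1/(-3 - 488) = 1/(-491) = -1/491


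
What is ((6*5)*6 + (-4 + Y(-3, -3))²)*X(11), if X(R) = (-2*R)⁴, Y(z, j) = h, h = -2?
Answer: 50599296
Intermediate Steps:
Y(z, j) = -2
X(R) = 16*R⁴
((6*5)*6 + (-4 + Y(-3, -3))²)*X(11) = ((6*5)*6 + (-4 - 2)²)*(16*11⁴) = (30*6 + (-6)²)*(16*14641) = (180 + 36)*234256 = 216*234256 = 50599296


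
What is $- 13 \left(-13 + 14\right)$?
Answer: $-13$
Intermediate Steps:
$- 13 \left(-13 + 14\right) = - 13 \cdot 1 = \left(-1\right) 13 = -13$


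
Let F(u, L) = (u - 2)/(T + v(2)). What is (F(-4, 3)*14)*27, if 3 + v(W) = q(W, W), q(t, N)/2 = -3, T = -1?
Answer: 1134/5 ≈ 226.80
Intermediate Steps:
q(t, N) = -6 (q(t, N) = 2*(-3) = -6)
v(W) = -9 (v(W) = -3 - 6 = -9)
F(u, L) = ⅕ - u/10 (F(u, L) = (u - 2)/(-1 - 9) = (-2 + u)/(-10) = (-2 + u)*(-⅒) = ⅕ - u/10)
(F(-4, 3)*14)*27 = ((⅕ - ⅒*(-4))*14)*27 = ((⅕ + ⅖)*14)*27 = ((⅗)*14)*27 = (42/5)*27 = 1134/5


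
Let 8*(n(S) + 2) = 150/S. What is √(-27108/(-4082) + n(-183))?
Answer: 9*√3473951403/249002 ≈ 2.1304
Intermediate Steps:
n(S) = -2 + 75/(4*S) (n(S) = -2 + (150/S)/8 = -2 + 75/(4*S))
√(-27108/(-4082) + n(-183)) = √(-27108/(-4082) + (-2 + (75/4)/(-183))) = √(-27108*(-1/4082) + (-2 + (75/4)*(-1/183))) = √(13554/2041 + (-2 - 25/244)) = √(13554/2041 - 513/244) = √(2260143/498004) = 9*√3473951403/249002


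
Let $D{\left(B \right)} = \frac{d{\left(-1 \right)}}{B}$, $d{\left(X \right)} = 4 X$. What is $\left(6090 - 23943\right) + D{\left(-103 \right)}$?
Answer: $- \frac{1838855}{103} \approx -17853.0$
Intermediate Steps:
$D{\left(B \right)} = - \frac{4}{B}$ ($D{\left(B \right)} = \frac{4 \left(-1\right)}{B} = - \frac{4}{B}$)
$\left(6090 - 23943\right) + D{\left(-103 \right)} = \left(6090 - 23943\right) - \frac{4}{-103} = -17853 - - \frac{4}{103} = -17853 + \frac{4}{103} = - \frac{1838855}{103}$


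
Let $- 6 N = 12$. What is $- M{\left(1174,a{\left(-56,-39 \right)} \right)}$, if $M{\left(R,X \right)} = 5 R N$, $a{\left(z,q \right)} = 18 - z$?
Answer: $11740$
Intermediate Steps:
$N = -2$ ($N = \left(- \frac{1}{6}\right) 12 = -2$)
$M{\left(R,X \right)} = - 10 R$ ($M{\left(R,X \right)} = 5 R \left(-2\right) = - 10 R$)
$- M{\left(1174,a{\left(-56,-39 \right)} \right)} = - \left(-10\right) 1174 = \left(-1\right) \left(-11740\right) = 11740$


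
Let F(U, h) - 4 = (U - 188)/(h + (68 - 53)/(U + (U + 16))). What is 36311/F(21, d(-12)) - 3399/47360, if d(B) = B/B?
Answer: -5707692013/20222720 ≈ -282.24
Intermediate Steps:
d(B) = 1
F(U, h) = 4 + (-188 + U)/(h + 15/(16 + 2*U)) (F(U, h) = 4 + (U - 188)/(h + (68 - 53)/(U + (U + 16))) = 4 + (-188 + U)/(h + 15/(U + (16 + U))) = 4 + (-188 + U)/(h + 15/(16 + 2*U)))
36311/F(21, d(-12)) - 3399/47360 = 36311/((2*(-1474 + 21² - 180*21 + 32*1 + 4*21*1)/(15 + 16*1 + 2*21*1))) - 3399/47360 = 36311/((2*(-1474 + 441 - 3780 + 32 + 84)/(15 + 16 + 42))) - 3399*1/47360 = 36311/((2*(-4697)/73)) - 3399/47360 = 36311/((2*(1/73)*(-4697))) - 3399/47360 = 36311/(-9394/73) - 3399/47360 = 36311*(-73/9394) - 3399/47360 = -240973/854 - 3399/47360 = -5707692013/20222720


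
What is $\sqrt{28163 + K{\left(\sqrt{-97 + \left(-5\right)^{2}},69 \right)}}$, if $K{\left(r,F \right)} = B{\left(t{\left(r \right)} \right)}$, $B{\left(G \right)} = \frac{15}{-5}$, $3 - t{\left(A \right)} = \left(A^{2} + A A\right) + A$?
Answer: $16 \sqrt{110} \approx 167.81$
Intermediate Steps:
$t{\left(A \right)} = 3 - A - 2 A^{2}$ ($t{\left(A \right)} = 3 - \left(\left(A^{2} + A A\right) + A\right) = 3 - \left(\left(A^{2} + A^{2}\right) + A\right) = 3 - \left(2 A^{2} + A\right) = 3 - \left(A + 2 A^{2}\right) = 3 - A - 2 A^{2}$)
$B{\left(G \right)} = -3$ ($B{\left(G \right)} = 15 \left(- \frac{1}{5}\right) = -3$)
$K{\left(r,F \right)} = -3$
$\sqrt{28163 + K{\left(\sqrt{-97 + \left(-5\right)^{2}},69 \right)}} = \sqrt{28163 - 3} = \sqrt{28160} = 16 \sqrt{110}$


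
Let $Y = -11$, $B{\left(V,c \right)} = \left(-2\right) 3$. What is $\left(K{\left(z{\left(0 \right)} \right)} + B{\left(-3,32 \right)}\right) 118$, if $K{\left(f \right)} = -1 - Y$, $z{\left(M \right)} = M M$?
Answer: $472$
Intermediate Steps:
$B{\left(V,c \right)} = -6$
$z{\left(M \right)} = M^{2}$
$K{\left(f \right)} = 10$ ($K{\left(f \right)} = -1 - -11 = -1 + 11 = 10$)
$\left(K{\left(z{\left(0 \right)} \right)} + B{\left(-3,32 \right)}\right) 118 = \left(10 - 6\right) 118 = 4 \cdot 118 = 472$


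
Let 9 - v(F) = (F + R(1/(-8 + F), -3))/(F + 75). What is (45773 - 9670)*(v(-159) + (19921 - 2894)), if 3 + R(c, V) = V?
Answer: 17219434159/28 ≈ 6.1498e+8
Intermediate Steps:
R(c, V) = -3 + V
v(F) = 9 - (-6 + F)/(75 + F) (v(F) = 9 - (F + (-3 - 3))/(F + 75) = 9 - (F - 6)/(75 + F) = 9 - (-6 + F)/(75 + F))
(45773 - 9670)*(v(-159) + (19921 - 2894)) = (45773 - 9670)*((681 + 8*(-159))/(75 - 159) + (19921 - 2894)) = 36103*((681 - 1272)/(-84) + 17027) = 36103*(-1/84*(-591) + 17027) = 36103*(197/28 + 17027) = 36103*(476953/28) = 17219434159/28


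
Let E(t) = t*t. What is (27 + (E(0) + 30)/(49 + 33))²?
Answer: 1258884/1681 ≈ 748.89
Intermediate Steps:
E(t) = t²
(27 + (E(0) + 30)/(49 + 33))² = (27 + (0² + 30)/(49 + 33))² = (27 + (0 + 30)/82)² = (27 + 30*(1/82))² = (27 + 15/41)² = (1122/41)² = 1258884/1681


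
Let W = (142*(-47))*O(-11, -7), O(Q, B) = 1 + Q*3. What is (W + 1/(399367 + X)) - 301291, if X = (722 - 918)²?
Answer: -38403638108/437783 ≈ -87723.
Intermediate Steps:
O(Q, B) = 1 + 3*Q
X = 38416 (X = (-196)² = 38416)
W = 213568 (W = (142*(-47))*(1 + 3*(-11)) = -6674*(1 - 33) = -6674*(-32) = 213568)
(W + 1/(399367 + X)) - 301291 = (213568 + 1/(399367 + 38416)) - 301291 = (213568 + 1/437783) - 301291 = 93496439745/437783 - 301291 = -38403638108/437783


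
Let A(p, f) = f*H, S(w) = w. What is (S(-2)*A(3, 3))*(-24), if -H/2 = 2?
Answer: -576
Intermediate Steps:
H = -4 (H = -2*2 = -4)
A(p, f) = -4*f (A(p, f) = f*(-4) = -4*f)
(S(-2)*A(3, 3))*(-24) = -(-8)*3*(-24) = -2*(-12)*(-24) = 24*(-24) = -576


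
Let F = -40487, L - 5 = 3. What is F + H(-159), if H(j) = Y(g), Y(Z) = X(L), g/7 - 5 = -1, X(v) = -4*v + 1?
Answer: -40518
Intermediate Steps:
L = 8 (L = 5 + 3 = 8)
X(v) = 1 - 4*v
g = 28 (g = 35 + 7*(-1) = 35 - 7 = 28)
Y(Z) = -31 (Y(Z) = 1 - 4*8 = 1 - 32 = -31)
H(j) = -31
F + H(-159) = -40487 - 31 = -40518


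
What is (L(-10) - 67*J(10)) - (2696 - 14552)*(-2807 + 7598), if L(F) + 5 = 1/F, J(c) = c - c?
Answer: 568020909/10 ≈ 5.6802e+7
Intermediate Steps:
J(c) = 0
L(F) = -5 + 1/F
(L(-10) - 67*J(10)) - (2696 - 14552)*(-2807 + 7598) = ((-5 + 1/(-10)) - 67*0) - (2696 - 14552)*(-2807 + 7598) = ((-5 - ⅒) + 0) - (-11856)*4791 = (-51/10 + 0) - 1*(-56802096) = -51/10 + 56802096 = 568020909/10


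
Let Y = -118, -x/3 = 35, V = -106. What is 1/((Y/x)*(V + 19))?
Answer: -35/3422 ≈ -0.010228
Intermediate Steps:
x = -105 (x = -3*35 = -105)
1/((Y/x)*(V + 19)) = 1/((-118/(-105))*(-106 + 19)) = 1/(-118*(-1/105)*(-87)) = 1/((118/105)*(-87)) = 1/(-3422/35) = -35/3422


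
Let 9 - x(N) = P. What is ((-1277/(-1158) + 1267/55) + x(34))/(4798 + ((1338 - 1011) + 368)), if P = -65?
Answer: 6250481/349849170 ≈ 0.017866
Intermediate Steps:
x(N) = 74 (x(N) = 9 - 1*(-65) = 9 + 65 = 74)
((-1277/(-1158) + 1267/55) + x(34))/(4798 + ((1338 - 1011) + 368)) = ((-1277/(-1158) + 1267/55) + 74)/(4798 + ((1338 - 1011) + 368)) = ((-1277*(-1/1158) + 1267*(1/55)) + 74)/(4798 + (327 + 368)) = ((1277/1158 + 1267/55) + 74)/(4798 + 695) = (1537421/63690 + 74)/5493 = (6250481/63690)*(1/5493) = 6250481/349849170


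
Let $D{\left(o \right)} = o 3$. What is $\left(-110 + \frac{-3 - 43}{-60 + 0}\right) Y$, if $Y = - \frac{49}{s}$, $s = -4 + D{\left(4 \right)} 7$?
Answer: $\frac{160573}{2400} \approx 66.905$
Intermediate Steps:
$D{\left(o \right)} = 3 o$
$s = 80$ ($s = -4 + 3 \cdot 4 \cdot 7 = -4 + 12 \cdot 7 = -4 + 84 = 80$)
$Y = - \frac{49}{80} \approx -0.6125$
$\left(-110 + \frac{-3 - 43}{-60 + 0}\right) Y = \left(-110 + \frac{-3 - 43}{-60 + 0}\right) \left(- \frac{49}{80}\right) = \left(-110 - \frac{46}{-60}\right) \left(- \frac{49}{80}\right) = \left(-110 - - \frac{23}{30}\right) \left(- \frac{49}{80}\right) = \left(-110 + \frac{23}{30}\right) \left(- \frac{49}{80}\right) = \left(- \frac{3277}{30}\right) \left(- \frac{49}{80}\right) = \frac{160573}{2400}$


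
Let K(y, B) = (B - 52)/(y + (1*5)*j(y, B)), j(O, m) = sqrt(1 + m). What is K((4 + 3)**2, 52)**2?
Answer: 0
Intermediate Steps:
K(y, B) = (-52 + B)/(y + 5*sqrt(1 + B)) (K(y, B) = (B - 52)/(y + (1*5)*sqrt(1 + B)) = (-52 + B)/(y + 5*sqrt(1 + B)))
K((4 + 3)**2, 52)**2 = ((-52 + 52)/((4 + 3)**2 + 5*sqrt(1 + 52)))**2 = (0/(7**2 + 5*sqrt(53)))**2 = (0/(49 + 5*sqrt(53)))**2 = 0**2 = 0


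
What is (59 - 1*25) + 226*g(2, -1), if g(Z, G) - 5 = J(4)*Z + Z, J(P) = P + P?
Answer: 5232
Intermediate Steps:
J(P) = 2*P
g(Z, G) = 5 + 9*Z (g(Z, G) = 5 + ((2*4)*Z + Z) = 5 + (8*Z + Z) = 5 + 9*Z)
(59 - 1*25) + 226*g(2, -1) = (59 - 1*25) + 226*(5 + 9*2) = (59 - 25) + 226*(5 + 18) = 34 + 226*23 = 34 + 5198 = 5232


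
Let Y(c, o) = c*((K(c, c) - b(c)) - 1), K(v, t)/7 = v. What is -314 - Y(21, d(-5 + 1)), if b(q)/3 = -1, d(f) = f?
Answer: -3443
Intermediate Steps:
K(v, t) = 7*v
b(q) = -3 (b(q) = 3*(-1) = -3)
Y(c, o) = c*(2 + 7*c) (Y(c, o) = c*((7*c - 1*(-3)) - 1) = c*((7*c + 3) - 1) = c*((3 + 7*c) - 1) = c*(2 + 7*c))
-314 - Y(21, d(-5 + 1)) = -314 - 21*(2 + 7*21) = -314 - 21*(2 + 147) = -314 - 21*149 = -314 - 1*3129 = -314 - 3129 = -3443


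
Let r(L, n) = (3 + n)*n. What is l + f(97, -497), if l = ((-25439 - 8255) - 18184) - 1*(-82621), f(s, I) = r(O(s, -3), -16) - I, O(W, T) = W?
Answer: 31448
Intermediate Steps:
r(L, n) = n*(3 + n)
f(s, I) = 208 - I (f(s, I) = -16*(3 - 16) - I = -16*(-13) - I = 208 - I)
l = 30743 (l = (-33694 - 18184) + 82621 = -51878 + 82621 = 30743)
l + f(97, -497) = 30743 + (208 - 1*(-497)) = 30743 + (208 + 497) = 30743 + 705 = 31448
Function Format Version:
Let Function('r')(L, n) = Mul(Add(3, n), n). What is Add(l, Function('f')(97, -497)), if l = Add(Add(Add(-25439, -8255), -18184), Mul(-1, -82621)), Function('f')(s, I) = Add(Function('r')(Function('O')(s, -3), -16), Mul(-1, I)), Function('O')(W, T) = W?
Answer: 31448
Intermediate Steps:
Function('r')(L, n) = Mul(n, Add(3, n))
Function('f')(s, I) = Add(208, Mul(-1, I)) (Function('f')(s, I) = Add(Mul(-16, Add(3, -16)), Mul(-1, I)) = Add(Mul(-16, -13), Mul(-1, I)) = Add(208, Mul(-1, I)))
l = 30743 (l = Add(Add(-33694, -18184), 82621) = Add(-51878, 82621) = 30743)
Add(l, Function('f')(97, -497)) = Add(30743, Add(208, Mul(-1, -497))) = Add(30743, Add(208, 497)) = Add(30743, 705) = 31448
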